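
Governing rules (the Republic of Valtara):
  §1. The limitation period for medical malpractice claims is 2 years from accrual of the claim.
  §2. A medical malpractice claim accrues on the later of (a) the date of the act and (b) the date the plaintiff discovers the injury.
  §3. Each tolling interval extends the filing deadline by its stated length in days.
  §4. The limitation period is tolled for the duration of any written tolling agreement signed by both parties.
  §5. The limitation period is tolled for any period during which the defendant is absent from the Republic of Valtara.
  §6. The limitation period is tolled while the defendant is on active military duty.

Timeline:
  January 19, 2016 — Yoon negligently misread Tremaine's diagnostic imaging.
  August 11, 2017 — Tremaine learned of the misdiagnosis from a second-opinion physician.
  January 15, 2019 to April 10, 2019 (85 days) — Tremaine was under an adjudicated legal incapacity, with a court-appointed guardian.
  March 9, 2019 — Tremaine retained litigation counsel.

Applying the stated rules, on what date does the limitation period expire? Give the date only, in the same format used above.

Because discovery on August 11, 2017 post-dates the January 19, 2016 act, accrual under the later-of rule falls on August 11, 2017.
The untolled deadline — 2 years after August 11, 2017 — is August 11, 2019.
Although the plaintiff's incapacity ran from January 15, 2019 to April 10, 2019, the stated rules do not make that a tolling event, so it is disregarded.
None of the other events listed affects the running of the period under the stated rules.

August 11, 2019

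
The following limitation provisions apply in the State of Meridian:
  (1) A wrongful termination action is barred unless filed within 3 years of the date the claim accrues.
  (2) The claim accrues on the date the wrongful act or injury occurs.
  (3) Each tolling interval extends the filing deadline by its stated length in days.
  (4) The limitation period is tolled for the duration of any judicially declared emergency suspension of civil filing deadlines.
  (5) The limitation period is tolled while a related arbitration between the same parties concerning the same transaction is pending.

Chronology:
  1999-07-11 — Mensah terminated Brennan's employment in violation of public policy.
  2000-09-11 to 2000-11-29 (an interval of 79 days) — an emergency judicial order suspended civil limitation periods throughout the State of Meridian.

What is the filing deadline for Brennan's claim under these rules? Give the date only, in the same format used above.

2002-09-28

The claim accrued on 1999-07-11, when the wrongful act occurred.
The untolled deadline — 3 years after 1999-07-11 — is 2002-07-11.
The emergency suspension of filing deadlines from 2000-09-11 to 2000-11-29 tolled the period for 79 days, extending the deadline to 2002-09-28.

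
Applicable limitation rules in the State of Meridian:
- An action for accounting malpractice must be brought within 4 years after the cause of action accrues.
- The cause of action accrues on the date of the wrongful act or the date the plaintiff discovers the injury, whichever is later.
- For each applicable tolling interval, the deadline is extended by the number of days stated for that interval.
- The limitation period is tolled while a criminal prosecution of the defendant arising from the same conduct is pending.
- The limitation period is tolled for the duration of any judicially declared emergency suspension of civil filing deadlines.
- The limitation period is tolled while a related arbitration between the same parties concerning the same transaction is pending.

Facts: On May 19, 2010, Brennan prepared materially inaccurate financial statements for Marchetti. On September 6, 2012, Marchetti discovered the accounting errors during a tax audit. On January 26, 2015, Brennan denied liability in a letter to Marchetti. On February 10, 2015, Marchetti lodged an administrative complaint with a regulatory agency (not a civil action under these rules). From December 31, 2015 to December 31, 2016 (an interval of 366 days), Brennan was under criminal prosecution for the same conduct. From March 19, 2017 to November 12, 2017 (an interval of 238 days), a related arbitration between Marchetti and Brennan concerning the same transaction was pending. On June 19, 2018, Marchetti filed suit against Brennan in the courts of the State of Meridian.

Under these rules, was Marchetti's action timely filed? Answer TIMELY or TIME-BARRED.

Taking the later of the act (May 19, 2010) and discovery (September 6, 2012), the claim accrued on September 6, 2012.
4 years from September 6, 2012 is September 6, 2016.
The period was tolled for 366 days by the pending criminal prosecution (December 31, 2015 to December 31, 2016), pushing the deadline to September 7, 2017.
The period was tolled for 238 days by the pending related arbitration (March 19, 2017 to November 12, 2017), pushing the deadline to May 3, 2018.
None of the other events listed affects the running of the period under the stated rules.
The June 19, 2018 filing falls after the May 3, 2018 deadline; the claim is time-barred.

TIME-BARRED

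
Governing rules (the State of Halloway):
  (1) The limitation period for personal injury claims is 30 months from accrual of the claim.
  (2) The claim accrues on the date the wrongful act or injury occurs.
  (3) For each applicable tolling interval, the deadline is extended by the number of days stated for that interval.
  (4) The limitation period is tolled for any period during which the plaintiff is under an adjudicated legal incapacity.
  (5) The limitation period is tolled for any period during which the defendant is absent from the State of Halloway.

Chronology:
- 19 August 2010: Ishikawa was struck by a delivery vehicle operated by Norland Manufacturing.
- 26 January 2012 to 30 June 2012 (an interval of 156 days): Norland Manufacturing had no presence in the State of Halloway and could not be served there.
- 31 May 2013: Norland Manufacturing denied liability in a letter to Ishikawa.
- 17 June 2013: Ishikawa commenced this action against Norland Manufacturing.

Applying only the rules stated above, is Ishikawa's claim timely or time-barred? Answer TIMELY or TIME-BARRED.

The claim accrued on 19 August 2010, the date of the act.
30 months from 19 August 2010 is 19 February 2013.
Because the defendant's absence from the jurisdiction ran from 26 January 2012 to 30 June 2012, the deadline is extended by 156 days to 25 July 2013.
The other events in the timeline have no effect on the limitation period under the stated rules.
The 17 June 2013 filing precedes the 25 July 2013 deadline; the claim is timely.

TIMELY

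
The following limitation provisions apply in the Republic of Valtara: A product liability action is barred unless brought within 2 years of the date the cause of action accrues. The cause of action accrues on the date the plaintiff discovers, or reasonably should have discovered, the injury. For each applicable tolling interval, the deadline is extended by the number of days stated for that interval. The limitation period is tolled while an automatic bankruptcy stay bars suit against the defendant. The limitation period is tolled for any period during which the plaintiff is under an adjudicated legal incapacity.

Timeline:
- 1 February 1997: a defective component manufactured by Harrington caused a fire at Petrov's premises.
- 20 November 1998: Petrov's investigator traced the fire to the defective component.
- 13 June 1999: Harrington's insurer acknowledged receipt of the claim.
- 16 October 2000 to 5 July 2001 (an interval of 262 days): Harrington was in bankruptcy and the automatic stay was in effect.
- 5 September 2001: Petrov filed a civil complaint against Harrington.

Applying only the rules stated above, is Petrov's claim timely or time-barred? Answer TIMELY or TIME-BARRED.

TIME-BARRED

Under the discovery rule, the claim accrued on 20 November 1998, when Petrov discovered the injury — not on the 1 February 1997 date of the underlying act.
The untolled deadline — 2 years after 20 November 1998 — is 20 November 2000.
Because the automatic bankruptcy stay ran from 16 October 2000 to 5 July 2001, the deadline is extended by 262 days to 9 August 2001.
Nothing else in the chronology tolls or restarts the period.
Petrov filed on 5 September 2001, after the 9 August 2001 deadline, so the action is time-barred.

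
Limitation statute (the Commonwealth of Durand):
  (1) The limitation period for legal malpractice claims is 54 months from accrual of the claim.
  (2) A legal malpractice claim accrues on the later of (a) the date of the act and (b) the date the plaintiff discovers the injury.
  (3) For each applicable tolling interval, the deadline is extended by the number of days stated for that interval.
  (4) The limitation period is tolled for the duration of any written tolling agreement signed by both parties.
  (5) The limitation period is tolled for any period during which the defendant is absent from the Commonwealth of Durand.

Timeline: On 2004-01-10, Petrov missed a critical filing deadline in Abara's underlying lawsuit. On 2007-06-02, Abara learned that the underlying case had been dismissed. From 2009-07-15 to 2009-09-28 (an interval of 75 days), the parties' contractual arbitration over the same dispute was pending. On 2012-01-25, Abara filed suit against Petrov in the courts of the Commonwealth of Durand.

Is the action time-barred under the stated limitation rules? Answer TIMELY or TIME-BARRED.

Because discovery on 2007-06-02 post-dates the 2004-01-10 act, accrual under the later-of rule falls on 2007-06-02.
Adding the 54 months base period to 2007-06-02 gives a deadline of 2011-12-02, before any tolling.
Although a pending arbitration ran from 2009-07-15 to 2009-09-28, the stated rules do not make that a tolling event, so it is disregarded.
Filing on 2012-01-25 missed the 2011-12-02 deadline — the action is time-barred.

TIME-BARRED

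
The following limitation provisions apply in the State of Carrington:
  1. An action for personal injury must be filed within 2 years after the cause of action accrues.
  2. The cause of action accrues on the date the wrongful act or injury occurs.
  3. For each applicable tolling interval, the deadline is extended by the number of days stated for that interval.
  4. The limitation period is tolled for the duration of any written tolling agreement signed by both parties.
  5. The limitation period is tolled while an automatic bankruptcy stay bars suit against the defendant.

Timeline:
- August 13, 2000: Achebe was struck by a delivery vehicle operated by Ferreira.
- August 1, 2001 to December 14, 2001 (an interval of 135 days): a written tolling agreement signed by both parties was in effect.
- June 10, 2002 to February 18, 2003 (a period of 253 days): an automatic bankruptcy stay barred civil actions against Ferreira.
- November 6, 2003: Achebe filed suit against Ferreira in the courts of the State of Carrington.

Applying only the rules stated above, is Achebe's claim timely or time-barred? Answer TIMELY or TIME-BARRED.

TIME-BARRED

The cause of action accrued on August 13, 2000, the date of the act.
The untolled deadline — 2 years after August 13, 2000 — is August 13, 2002.
The written tolling agreement from August 1, 2001 to December 14, 2001 tolled the period for 135 days, extending the deadline to December 26, 2002.
The period was tolled for 253 days by the automatic bankruptcy stay (June 10, 2002 to February 18, 2003), pushing the deadline to September 5, 2003.
The November 6, 2003 filing falls after the September 5, 2003 deadline; the claim is time-barred.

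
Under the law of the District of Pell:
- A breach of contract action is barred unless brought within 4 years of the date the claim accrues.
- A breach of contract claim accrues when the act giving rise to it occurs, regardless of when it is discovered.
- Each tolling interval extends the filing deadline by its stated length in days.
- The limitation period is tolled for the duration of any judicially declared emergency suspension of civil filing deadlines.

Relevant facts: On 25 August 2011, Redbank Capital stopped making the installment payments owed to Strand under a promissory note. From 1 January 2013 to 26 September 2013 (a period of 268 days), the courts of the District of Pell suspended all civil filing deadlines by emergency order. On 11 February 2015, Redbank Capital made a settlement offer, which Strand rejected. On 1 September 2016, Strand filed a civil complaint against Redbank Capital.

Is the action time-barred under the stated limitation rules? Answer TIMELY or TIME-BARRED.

TIME-BARRED

The claim accrued on 25 August 2011, the date of the act.
4 years from 25 August 2011 is 25 August 2015.
The period was tolled for 268 days by the emergency suspension of filing deadlines (1 January 2013 to 26 September 2013), pushing the deadline to 19 May 2016.
Nothing else in the chronology tolls or restarts the period.
The 1 September 2016 filing falls after the 19 May 2016 deadline; the claim is time-barred.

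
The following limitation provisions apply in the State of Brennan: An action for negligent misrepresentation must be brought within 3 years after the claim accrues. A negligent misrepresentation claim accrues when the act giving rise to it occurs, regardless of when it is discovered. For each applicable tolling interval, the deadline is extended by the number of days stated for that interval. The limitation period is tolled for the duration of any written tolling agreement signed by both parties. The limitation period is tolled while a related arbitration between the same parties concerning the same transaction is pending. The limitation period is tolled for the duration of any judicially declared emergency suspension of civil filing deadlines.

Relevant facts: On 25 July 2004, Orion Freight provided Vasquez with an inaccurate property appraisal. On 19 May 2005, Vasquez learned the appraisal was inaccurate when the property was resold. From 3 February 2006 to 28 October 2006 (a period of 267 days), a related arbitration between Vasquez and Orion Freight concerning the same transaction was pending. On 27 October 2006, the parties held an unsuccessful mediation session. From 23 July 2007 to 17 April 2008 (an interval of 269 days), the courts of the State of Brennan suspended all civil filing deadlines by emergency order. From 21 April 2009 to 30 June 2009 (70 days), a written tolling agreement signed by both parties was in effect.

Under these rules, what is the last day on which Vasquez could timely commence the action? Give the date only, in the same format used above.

11 January 2009

The claim accrued on 25 July 2004, when the wrongful act occurred; under the stated occurrence rule the 19 May 2005 discovery does not delay accrual.
3 years from 25 July 2004 is 25 July 2007.
Because the pending related arbitration ran from 3 February 2006 to 28 October 2006, the deadline is extended by 267 days to 17 April 2008.
Because the emergency suspension of filing deadlines ran from 23 July 2007 to 17 April 2008, the deadline is extended by 269 days to 11 January 2009.
The written tolling agreement starting 21 April 2009 came too late — the period had run on 11 January 2009 — and so does not extend the deadline.
Nothing else in the chronology tolls or restarts the period.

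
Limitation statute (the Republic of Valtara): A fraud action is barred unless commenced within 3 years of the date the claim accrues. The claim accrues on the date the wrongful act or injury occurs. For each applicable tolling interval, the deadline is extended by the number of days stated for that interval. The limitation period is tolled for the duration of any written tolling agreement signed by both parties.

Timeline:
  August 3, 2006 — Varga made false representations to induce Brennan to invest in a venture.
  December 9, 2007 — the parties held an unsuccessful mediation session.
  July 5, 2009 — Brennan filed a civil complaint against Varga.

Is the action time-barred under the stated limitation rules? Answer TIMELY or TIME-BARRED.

TIMELY

The limitation period began to run on August 3, 2006.
Adding the 3 years base period to August 3, 2006 gives a deadline of August 3, 2009, before any tolling.
None of the other events listed affects the running of the period under the stated rules.
Filing on July 5, 2009 beat the August 3, 2009 deadline — the action is timely.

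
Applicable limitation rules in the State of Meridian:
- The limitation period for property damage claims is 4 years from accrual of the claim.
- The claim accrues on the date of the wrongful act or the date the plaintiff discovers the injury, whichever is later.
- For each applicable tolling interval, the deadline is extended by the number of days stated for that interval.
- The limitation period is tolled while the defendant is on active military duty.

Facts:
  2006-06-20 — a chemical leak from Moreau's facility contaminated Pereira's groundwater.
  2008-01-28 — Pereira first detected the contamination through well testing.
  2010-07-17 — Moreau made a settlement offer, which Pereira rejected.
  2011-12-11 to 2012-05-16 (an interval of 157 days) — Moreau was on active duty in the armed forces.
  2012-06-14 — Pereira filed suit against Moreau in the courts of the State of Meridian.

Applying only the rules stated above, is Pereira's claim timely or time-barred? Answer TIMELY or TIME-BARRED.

The claim accrued on 2008-01-28 — the later of the 2006-06-20 act and the 2008-01-28 discovery.
The untolled deadline — 4 years after 2008-01-28 — is 2012-01-28.
The period was tolled for 157 days by the defendant's active military service (2011-12-11 to 2012-05-16), pushing the deadline to 2012-07-03.
None of the other events listed affects the running of the period under the stated rules.
Pereira filed on 2012-06-14, before the 2012-07-03 deadline, so the action is timely.

TIMELY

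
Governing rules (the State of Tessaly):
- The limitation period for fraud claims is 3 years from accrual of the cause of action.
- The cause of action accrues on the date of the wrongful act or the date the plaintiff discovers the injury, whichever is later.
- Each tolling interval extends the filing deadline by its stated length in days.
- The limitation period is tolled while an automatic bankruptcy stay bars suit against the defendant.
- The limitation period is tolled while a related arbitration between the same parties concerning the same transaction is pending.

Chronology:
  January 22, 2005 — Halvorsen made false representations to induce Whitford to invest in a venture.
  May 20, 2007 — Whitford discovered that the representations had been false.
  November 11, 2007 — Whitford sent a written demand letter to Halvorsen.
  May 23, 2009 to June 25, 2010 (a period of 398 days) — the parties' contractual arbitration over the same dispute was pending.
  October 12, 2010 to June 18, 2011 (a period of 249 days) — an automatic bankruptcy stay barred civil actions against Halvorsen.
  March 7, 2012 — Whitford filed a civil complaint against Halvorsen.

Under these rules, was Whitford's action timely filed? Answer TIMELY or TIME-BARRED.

Because discovery on May 20, 2007 post-dates the January 22, 2005 act, accrual under the later-of rule falls on May 20, 2007.
The untolled deadline — 3 years after May 20, 2007 — is May 20, 2010.
The pending related arbitration from May 23, 2009 to June 25, 2010 tolled the period for 398 days, extending the deadline to June 22, 2011.
The automatic bankruptcy stay from October 12, 2010 to June 18, 2011 tolled the period for 249 days, extending the deadline to February 26, 2012.
None of the other events listed affects the running of the period under the stated rules.
Whitford filed on March 7, 2012, after the February 26, 2012 deadline, so the action is time-barred.

TIME-BARRED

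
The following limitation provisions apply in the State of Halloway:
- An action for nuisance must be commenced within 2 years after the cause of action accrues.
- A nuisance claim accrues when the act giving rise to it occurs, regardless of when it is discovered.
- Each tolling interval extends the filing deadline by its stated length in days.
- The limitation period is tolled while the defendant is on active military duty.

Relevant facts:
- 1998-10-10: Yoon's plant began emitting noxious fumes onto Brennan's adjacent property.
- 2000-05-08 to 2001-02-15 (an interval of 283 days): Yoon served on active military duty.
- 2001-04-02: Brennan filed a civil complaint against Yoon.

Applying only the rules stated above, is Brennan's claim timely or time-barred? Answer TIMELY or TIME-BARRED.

TIMELY

The claim accrued on 1998-10-10, when the wrongful act occurred.
Adding the 2 years base period to 1998-10-10 gives a deadline of 2000-10-10, before any tolling.
The defendant's active military service from 2000-05-08 to 2001-02-15 tolled the period for 283 days, extending the deadline to 2001-07-20.
Brennan filed on 2001-04-02, before the 2001-07-20 deadline, so the action is timely.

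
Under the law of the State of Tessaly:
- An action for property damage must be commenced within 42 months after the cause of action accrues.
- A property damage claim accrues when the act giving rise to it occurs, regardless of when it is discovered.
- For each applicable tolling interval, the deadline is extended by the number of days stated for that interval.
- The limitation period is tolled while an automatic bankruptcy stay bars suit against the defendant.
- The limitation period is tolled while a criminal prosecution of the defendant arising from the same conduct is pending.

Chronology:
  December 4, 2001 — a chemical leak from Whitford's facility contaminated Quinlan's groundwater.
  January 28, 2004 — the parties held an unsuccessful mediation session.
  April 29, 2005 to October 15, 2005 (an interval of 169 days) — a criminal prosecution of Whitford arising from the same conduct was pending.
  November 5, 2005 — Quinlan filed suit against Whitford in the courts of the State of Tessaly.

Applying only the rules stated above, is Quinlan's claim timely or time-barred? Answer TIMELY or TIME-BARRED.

TIMELY

The claim accrued on December 4, 2001, when the wrongful act occurred.
42 months from December 4, 2001 is June 4, 2005.
The period was tolled for 169 days by the pending criminal prosecution (April 29, 2005 to October 15, 2005), pushing the deadline to November 20, 2005.
Nothing else in the chronology tolls or restarts the period.
The November 5, 2005 filing precedes the November 20, 2005 deadline; the claim is timely.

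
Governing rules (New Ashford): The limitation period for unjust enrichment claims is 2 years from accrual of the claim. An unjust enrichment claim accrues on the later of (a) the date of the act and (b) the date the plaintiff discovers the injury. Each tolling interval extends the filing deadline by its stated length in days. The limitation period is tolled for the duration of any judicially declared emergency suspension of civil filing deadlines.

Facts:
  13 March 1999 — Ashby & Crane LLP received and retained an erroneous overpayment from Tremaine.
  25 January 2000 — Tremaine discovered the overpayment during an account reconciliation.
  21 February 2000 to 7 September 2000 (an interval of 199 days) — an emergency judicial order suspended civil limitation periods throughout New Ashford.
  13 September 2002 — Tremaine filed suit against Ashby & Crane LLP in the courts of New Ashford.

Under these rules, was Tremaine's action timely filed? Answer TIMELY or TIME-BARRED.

TIME-BARRED

The claim accrued on 25 January 2000 — the later of the 13 March 1999 act and the 25 January 2000 discovery.
The untolled deadline — 2 years after 25 January 2000 — is 25 January 2002.
Because the emergency suspension of filing deadlines ran from 21 February 2000 to 7 September 2000, the deadline is extended by 199 days to 12 August 2002.
The 13 September 2002 filing falls after the 12 August 2002 deadline; the claim is time-barred.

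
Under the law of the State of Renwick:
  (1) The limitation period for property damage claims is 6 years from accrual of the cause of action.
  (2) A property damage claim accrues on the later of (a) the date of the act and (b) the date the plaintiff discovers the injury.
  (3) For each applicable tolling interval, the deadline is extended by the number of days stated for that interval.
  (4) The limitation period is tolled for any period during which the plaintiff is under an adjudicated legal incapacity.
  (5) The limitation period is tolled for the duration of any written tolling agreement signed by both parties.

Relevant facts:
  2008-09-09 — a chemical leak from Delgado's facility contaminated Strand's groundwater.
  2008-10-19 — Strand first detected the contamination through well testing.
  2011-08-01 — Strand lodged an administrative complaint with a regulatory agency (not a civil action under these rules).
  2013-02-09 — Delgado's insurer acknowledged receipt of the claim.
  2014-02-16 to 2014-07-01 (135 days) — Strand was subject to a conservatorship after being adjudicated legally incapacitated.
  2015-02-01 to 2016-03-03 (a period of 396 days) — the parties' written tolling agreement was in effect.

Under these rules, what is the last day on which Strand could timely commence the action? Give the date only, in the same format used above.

2016-04-02

Taking the later of the act (2008-09-09) and discovery (2008-10-19), the claim accrued on 2008-10-19.
The untolled deadline — 6 years after 2008-10-19 — is 2014-10-19.
The plaintiff's legal incapacity from 2014-02-16 to 2014-07-01 tolled the period for 135 days, extending the deadline to 2015-03-03.
The written tolling agreement from 2015-02-01 to 2016-03-03 tolled the period for 396 days, extending the deadline to 2016-04-02.
None of the other events listed affects the running of the period under the stated rules.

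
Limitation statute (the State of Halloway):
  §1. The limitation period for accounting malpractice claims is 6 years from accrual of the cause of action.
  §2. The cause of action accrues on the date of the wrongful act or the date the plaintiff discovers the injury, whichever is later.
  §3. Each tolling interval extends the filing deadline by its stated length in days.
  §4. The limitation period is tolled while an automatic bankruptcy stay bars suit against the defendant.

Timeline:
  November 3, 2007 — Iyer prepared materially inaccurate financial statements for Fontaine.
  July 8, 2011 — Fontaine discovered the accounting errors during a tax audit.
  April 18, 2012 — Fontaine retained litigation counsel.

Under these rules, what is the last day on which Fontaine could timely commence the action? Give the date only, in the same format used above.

July 8, 2017

The claim accrued on July 8, 2011 — the later of the November 3, 2007 act and the July 8, 2011 discovery.
Adding the 6 years base period to July 8, 2011 gives a deadline of July 8, 2017, before any tolling.
The other events in the timeline have no effect on the limitation period under the stated rules.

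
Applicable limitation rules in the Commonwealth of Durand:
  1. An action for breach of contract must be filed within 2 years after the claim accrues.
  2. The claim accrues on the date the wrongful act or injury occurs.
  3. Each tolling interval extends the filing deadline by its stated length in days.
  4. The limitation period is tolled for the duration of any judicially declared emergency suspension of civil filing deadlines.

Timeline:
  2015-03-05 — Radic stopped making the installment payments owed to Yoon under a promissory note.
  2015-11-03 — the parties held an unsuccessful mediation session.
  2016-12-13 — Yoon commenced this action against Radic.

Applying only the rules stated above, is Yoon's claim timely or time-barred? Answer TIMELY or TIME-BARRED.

The limitation period began to run on 2015-03-05.
Adding the 2 years base period to 2015-03-05 gives a deadline of 2017-03-05, before any tolling.
Nothing else in the chronology tolls or restarts the period.
The 2016-12-13 filing precedes the 2017-03-05 deadline; the claim is timely.

TIMELY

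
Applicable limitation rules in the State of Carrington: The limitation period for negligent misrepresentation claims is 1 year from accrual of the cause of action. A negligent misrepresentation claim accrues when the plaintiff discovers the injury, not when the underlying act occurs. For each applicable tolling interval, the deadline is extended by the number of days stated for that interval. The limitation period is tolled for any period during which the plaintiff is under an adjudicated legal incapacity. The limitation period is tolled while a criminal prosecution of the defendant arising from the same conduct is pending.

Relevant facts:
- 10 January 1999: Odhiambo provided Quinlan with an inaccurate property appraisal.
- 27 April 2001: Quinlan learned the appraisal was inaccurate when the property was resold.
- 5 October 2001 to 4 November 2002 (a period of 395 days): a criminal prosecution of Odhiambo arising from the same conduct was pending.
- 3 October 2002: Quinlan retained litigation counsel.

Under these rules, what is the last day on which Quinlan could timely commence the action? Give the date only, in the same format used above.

27 May 2003

The claim did not accrue until Quinlan discovered the injury on 27 April 2001; the 10 January 1999 act date does not start the clock under the stated rule.
Adding the 1 year base period to 27 April 2001 gives a deadline of 27 April 2002, before any tolling.
The pending criminal prosecution from 5 October 2001 to 4 November 2002 tolled the period for 395 days, extending the deadline to 27 May 2003.
None of the other events listed affects the running of the period under the stated rules.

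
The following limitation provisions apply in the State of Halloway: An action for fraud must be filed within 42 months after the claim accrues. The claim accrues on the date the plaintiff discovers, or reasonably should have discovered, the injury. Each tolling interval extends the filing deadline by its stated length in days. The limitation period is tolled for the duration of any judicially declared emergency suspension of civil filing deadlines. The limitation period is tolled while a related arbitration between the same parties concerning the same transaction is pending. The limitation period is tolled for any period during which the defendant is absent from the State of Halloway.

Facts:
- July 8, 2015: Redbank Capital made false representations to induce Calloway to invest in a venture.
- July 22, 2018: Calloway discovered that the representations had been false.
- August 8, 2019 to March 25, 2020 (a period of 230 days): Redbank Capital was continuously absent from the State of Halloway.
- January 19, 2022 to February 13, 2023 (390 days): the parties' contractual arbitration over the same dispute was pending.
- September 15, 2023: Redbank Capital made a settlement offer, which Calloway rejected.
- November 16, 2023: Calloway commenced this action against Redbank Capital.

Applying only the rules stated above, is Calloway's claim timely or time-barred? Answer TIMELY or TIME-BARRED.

TIME-BARRED

Under the discovery rule, the claim accrued on July 22, 2018, when Calloway discovered the injury — not on the July 8, 2015 date of the underlying act.
The untolled deadline — 42 months after July 22, 2018 — is January 22, 2022.
The period was tolled for 230 days by the defendant's absence from the jurisdiction (August 8, 2019 to March 25, 2020), pushing the deadline to September 9, 2022.
The period was tolled for 390 days by the pending related arbitration (January 19, 2022 to February 13, 2023), pushing the deadline to October 4, 2023.
The other events in the timeline have no effect on the limitation period under the stated rules.
Filing on November 16, 2023 missed the October 4, 2023 deadline — the action is time-barred.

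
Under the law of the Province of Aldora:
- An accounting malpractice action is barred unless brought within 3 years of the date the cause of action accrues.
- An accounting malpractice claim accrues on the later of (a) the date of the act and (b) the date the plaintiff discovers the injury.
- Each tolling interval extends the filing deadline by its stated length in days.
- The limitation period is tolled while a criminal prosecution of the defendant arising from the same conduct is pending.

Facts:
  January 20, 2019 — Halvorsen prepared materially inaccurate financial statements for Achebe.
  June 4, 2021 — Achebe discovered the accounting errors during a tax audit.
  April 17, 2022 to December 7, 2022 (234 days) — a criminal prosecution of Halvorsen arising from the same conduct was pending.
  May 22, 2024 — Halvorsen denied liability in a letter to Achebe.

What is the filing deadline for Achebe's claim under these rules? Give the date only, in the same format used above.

Taking the later of the act (January 20, 2019) and discovery (June 4, 2021), the claim accrued on June 4, 2021.
Adding the 3 years base period to June 4, 2021 gives a deadline of June 4, 2024, before any tolling.
Because the pending criminal prosecution ran from April 17, 2022 to December 7, 2022, the deadline is extended by 234 days to January 24, 2025.
Nothing else in the chronology tolls or restarts the period.

January 24, 2025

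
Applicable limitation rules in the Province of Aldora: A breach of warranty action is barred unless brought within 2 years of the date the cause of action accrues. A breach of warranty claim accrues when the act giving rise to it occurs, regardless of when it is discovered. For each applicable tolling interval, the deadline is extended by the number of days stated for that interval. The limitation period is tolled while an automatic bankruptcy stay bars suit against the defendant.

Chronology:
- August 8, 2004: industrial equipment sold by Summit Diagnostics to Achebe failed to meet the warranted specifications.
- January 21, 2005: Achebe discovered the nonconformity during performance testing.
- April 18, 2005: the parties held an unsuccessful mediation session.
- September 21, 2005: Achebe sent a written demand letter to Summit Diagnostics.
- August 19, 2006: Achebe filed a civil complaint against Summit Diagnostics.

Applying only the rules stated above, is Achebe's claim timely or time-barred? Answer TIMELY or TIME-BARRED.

TIME-BARRED

Accrual is governed by the date of the act, so the period began to run on August 8, 2004; the later discovery on January 21, 2005 is irrelevant under the stated rule.
2 years from August 8, 2004 is August 8, 2006.
None of the other events listed affects the running of the period under the stated rules.
The August 19, 2006 filing falls after the August 8, 2006 deadline; the claim is time-barred.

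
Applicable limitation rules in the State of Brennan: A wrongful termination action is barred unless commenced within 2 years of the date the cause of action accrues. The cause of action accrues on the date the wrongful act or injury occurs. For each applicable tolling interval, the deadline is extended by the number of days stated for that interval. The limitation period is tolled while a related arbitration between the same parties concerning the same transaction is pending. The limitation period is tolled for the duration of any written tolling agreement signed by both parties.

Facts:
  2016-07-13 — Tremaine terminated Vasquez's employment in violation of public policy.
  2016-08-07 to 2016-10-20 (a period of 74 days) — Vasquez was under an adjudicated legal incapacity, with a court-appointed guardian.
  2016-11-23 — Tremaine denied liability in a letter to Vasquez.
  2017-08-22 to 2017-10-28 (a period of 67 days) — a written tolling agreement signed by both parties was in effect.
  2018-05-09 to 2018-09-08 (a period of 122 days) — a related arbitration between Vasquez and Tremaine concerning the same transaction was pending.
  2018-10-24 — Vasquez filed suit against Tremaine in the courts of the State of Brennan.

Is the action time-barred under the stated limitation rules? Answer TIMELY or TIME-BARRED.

TIMELY

The cause of action accrued on 2016-07-13, the date of the act.
2 years from 2016-07-13 is 2018-07-13.
Because the written tolling agreement ran from 2017-08-22 to 2017-10-28, the deadline is extended by 67 days to 2018-09-18.
The pending related arbitration from 2018-05-09 to 2018-09-08 tolled the period for 122 days, extending the deadline to 2019-01-18.
No stated provision tolls the period for the plaintiff's incapacity, so the interval from 2016-08-07 to 2016-10-20 has no effect on the deadline.
None of the other events listed affects the running of the period under the stated rules.
The 2018-10-24 filing precedes the 2019-01-18 deadline; the claim is timely.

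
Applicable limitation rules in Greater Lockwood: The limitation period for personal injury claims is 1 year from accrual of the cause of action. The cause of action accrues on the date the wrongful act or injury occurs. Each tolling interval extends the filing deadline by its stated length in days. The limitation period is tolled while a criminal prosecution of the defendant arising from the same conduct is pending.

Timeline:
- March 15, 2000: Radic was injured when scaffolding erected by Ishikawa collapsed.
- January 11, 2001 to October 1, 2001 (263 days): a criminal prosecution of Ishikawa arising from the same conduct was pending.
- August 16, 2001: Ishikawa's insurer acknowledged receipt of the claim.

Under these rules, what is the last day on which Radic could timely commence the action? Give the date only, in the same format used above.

The claim accrued on March 15, 2000, when the wrongful act occurred.
1 year from March 15, 2000 is March 15, 2001.
The period was tolled for 263 days by the pending criminal prosecution (January 11, 2001 to October 1, 2001), pushing the deadline to December 3, 2001.
None of the other events listed affects the running of the period under the stated rules.

December 3, 2001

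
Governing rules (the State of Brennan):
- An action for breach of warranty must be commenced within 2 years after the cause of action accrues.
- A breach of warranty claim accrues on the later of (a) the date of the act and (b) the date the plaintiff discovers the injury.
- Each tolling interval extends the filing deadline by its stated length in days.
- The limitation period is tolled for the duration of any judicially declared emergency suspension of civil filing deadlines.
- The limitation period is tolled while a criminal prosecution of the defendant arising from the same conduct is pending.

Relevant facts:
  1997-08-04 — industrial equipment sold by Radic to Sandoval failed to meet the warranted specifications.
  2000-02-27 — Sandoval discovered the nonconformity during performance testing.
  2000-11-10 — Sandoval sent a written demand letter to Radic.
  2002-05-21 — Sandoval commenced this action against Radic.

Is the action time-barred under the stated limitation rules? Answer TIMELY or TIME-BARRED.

TIME-BARRED

Taking the later of the act (1997-08-04) and discovery (2000-02-27), the claim accrued on 2000-02-27.
2 years from 2000-02-27 is 2002-02-27.
Nothing else in the chronology tolls or restarts the period.
Filing on 2002-05-21 missed the 2002-02-27 deadline — the action is time-barred.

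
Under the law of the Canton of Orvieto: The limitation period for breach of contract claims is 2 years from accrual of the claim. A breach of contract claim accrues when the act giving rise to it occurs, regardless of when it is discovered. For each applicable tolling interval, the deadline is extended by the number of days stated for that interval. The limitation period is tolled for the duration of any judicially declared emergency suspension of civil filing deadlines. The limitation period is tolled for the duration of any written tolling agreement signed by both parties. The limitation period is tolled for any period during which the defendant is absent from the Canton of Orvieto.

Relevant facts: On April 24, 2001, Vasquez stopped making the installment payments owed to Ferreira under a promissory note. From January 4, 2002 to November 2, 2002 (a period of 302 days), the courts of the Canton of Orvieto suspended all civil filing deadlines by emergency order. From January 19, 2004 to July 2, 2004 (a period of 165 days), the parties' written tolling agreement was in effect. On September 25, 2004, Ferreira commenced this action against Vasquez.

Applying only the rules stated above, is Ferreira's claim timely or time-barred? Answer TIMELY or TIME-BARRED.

The claim accrued on April 24, 2001, the date of the act.
The untolled deadline — 2 years after April 24, 2001 — is April 24, 2003.
The period was tolled for 302 days by the emergency suspension of filing deadlines (January 4, 2002 to November 2, 2002), pushing the deadline to February 20, 2004.
Because the written tolling agreement ran from January 19, 2004 to July 2, 2004, the deadline is extended by 165 days to August 3, 2004.
Ferreira filed on September 25, 2004, after the August 3, 2004 deadline, so the action is time-barred.

TIME-BARRED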